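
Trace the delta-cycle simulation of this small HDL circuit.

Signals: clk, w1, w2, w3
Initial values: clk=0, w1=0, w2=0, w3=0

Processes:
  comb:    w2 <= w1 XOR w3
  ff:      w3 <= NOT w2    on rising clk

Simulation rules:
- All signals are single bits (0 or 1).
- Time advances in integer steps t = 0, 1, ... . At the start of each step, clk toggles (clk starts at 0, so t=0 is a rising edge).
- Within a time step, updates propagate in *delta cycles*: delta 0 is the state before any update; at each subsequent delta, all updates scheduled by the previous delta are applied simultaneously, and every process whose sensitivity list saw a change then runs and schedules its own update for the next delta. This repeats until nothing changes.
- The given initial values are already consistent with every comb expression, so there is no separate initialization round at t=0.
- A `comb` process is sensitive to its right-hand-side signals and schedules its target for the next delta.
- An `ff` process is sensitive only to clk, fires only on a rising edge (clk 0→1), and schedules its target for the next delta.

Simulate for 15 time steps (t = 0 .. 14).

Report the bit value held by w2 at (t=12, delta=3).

1

t0.Δ0 w1=0 w2=0 clk=0 w3=0
t0.Δ1 w1=0 w2=0 clk=1 w3=0
t0.Δ2 w1=0 w2=0 clk=1 w3=1
t0.Δ3 w1=0 w2=1 clk=1 w3=1
t1.Δ0 w1=0 w2=1 clk=1 w3=1
t1.Δ1 w1=0 w2=1 clk=0 w3=1
t2.Δ0 w1=0 w2=1 clk=0 w3=1
t2.Δ1 w1=0 w2=1 clk=1 w3=1
t2.Δ2 w1=0 w2=1 clk=1 w3=0
t2.Δ3 w1=0 w2=0 clk=1 w3=0
t3.Δ0 w1=0 w2=0 clk=1 w3=0
t3.Δ1 w1=0 w2=0 clk=0 w3=0
t4.Δ0 w1=0 w2=0 clk=0 w3=0
t4.Δ1 w1=0 w2=0 clk=1 w3=0
t4.Δ2 w1=0 w2=0 clk=1 w3=1
t4.Δ3 w1=0 w2=1 clk=1 w3=1
t5.Δ0 w1=0 w2=1 clk=1 w3=1
t5.Δ1 w1=0 w2=1 clk=0 w3=1
t6.Δ0 w1=0 w2=1 clk=0 w3=1
t6.Δ1 w1=0 w2=1 clk=1 w3=1
t6.Δ2 w1=0 w2=1 clk=1 w3=0
t6.Δ3 w1=0 w2=0 clk=1 w3=0
t7.Δ0 w1=0 w2=0 clk=1 w3=0
t7.Δ1 w1=0 w2=0 clk=0 w3=0
t8.Δ0 w1=0 w2=0 clk=0 w3=0
t8.Δ1 w1=0 w2=0 clk=1 w3=0
t8.Δ2 w1=0 w2=0 clk=1 w3=1
t8.Δ3 w1=0 w2=1 clk=1 w3=1
t9.Δ0 w1=0 w2=1 clk=1 w3=1
t9.Δ1 w1=0 w2=1 clk=0 w3=1
t10.Δ0 w1=0 w2=1 clk=0 w3=1
t10.Δ1 w1=0 w2=1 clk=1 w3=1
t10.Δ2 w1=0 w2=1 clk=1 w3=0
t10.Δ3 w1=0 w2=0 clk=1 w3=0
t11.Δ0 w1=0 w2=0 clk=1 w3=0
t11.Δ1 w1=0 w2=0 clk=0 w3=0
t12.Δ0 w1=0 w2=0 clk=0 w3=0
t12.Δ1 w1=0 w2=0 clk=1 w3=0
t12.Δ2 w1=0 w2=0 clk=1 w3=1
t12.Δ3 w1=0 w2=1 clk=1 w3=1
t13.Δ0 w1=0 w2=1 clk=1 w3=1
t13.Δ1 w1=0 w2=1 clk=0 w3=1
t14.Δ0 w1=0 w2=1 clk=0 w3=1
t14.Δ1 w1=0 w2=1 clk=1 w3=1
t14.Δ2 w1=0 w2=1 clk=1 w3=0
t14.Δ3 w1=0 w2=0 clk=1 w3=0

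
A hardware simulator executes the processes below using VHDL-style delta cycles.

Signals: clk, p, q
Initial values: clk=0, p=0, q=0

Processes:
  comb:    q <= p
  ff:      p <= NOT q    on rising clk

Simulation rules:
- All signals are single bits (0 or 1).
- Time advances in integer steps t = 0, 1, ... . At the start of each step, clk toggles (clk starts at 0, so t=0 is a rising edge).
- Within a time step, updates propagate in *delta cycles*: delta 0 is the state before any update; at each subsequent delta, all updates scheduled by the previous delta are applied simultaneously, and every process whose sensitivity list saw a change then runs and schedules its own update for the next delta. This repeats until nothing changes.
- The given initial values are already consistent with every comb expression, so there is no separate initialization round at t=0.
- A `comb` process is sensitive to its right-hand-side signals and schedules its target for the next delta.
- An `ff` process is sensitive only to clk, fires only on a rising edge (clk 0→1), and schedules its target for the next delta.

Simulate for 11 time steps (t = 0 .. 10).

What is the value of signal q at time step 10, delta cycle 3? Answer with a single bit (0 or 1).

[bits: p,q,clk]
t=0: Δ0=000 Δ1=001 Δ2=101 Δ3=111 | 3Δ
t=1: Δ0=111 Δ1=110 | 1Δ
t=2: Δ0=110 Δ1=111 Δ2=011 Δ3=001 | 3Δ
t=3: Δ0=001 Δ1=000 | 1Δ
t=4: Δ0=000 Δ1=001 Δ2=101 Δ3=111 | 3Δ
t=5: Δ0=111 Δ1=110 | 1Δ
t=6: Δ0=110 Δ1=111 Δ2=011 Δ3=001 | 3Δ
t=7: Δ0=001 Δ1=000 | 1Δ
t=8: Δ0=000 Δ1=001 Δ2=101 Δ3=111 | 3Δ
t=9: Δ0=111 Δ1=110 | 1Δ
t=10: Δ0=110 Δ1=111 Δ2=011 Δ3=001 | 3Δ

0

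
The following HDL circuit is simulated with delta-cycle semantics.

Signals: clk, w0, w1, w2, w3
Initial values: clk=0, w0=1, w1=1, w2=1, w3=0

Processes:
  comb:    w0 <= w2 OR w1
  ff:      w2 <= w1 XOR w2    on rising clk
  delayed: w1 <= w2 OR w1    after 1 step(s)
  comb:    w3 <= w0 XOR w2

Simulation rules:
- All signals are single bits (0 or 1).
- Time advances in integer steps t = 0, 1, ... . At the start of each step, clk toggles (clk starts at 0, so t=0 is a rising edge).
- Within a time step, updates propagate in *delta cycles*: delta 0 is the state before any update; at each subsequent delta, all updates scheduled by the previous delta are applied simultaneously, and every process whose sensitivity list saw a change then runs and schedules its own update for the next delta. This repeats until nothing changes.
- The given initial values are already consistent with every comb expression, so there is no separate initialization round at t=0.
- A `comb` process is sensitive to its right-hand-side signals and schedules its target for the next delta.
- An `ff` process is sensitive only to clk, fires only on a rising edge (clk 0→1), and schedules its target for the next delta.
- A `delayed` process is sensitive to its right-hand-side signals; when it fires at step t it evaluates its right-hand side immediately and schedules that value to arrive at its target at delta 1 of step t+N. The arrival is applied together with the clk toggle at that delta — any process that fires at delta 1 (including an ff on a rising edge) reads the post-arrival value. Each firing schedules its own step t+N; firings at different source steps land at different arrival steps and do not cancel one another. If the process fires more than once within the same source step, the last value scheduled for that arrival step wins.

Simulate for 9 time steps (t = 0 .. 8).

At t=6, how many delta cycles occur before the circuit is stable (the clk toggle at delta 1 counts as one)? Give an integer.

t=0 Δ0: w3=0 w0=1 clk=0 w1=1 w2=1
  Δ1: clk:0→1
  Δ2: w2:1→0
  Δ3: w3:0→1
  (3Δ to stable)
t=1 Δ0: w3=1 w0=1 clk=1 w1=1 w2=0
  Δ1: clk:1→0
  (1Δ to stable)
t=2 Δ0: w3=1 w0=1 clk=0 w1=1 w2=0
  Δ1: clk:0→1
  Δ2: w2:0→1
  Δ3: w3:1→0
  (3Δ to stable)
t=3 Δ0: w3=0 w0=1 clk=1 w1=1 w2=1
  Δ1: clk:1→0
  (1Δ to stable)
t=4 Δ0: w3=0 w0=1 clk=0 w1=1 w2=1
  Δ1: clk:0→1
  Δ2: w2:1→0
  Δ3: w3:0→1
  (3Δ to stable)
t=5 Δ0: w3=1 w0=1 clk=1 w1=1 w2=0
  Δ1: clk:1→0
  (1Δ to stable)
t=6 Δ0: w3=1 w0=1 clk=0 w1=1 w2=0
  Δ1: clk:0→1
  Δ2: w2:0→1
  Δ3: w3:1→0
  (3Δ to stable)
t=7 Δ0: w3=0 w0=1 clk=1 w1=1 w2=1
  Δ1: clk:1→0
  (1Δ to stable)
t=8 Δ0: w3=0 w0=1 clk=0 w1=1 w2=1
  Δ1: clk:0→1
  Δ2: w2:1→0
  Δ3: w3:0→1
  (3Δ to stable)

3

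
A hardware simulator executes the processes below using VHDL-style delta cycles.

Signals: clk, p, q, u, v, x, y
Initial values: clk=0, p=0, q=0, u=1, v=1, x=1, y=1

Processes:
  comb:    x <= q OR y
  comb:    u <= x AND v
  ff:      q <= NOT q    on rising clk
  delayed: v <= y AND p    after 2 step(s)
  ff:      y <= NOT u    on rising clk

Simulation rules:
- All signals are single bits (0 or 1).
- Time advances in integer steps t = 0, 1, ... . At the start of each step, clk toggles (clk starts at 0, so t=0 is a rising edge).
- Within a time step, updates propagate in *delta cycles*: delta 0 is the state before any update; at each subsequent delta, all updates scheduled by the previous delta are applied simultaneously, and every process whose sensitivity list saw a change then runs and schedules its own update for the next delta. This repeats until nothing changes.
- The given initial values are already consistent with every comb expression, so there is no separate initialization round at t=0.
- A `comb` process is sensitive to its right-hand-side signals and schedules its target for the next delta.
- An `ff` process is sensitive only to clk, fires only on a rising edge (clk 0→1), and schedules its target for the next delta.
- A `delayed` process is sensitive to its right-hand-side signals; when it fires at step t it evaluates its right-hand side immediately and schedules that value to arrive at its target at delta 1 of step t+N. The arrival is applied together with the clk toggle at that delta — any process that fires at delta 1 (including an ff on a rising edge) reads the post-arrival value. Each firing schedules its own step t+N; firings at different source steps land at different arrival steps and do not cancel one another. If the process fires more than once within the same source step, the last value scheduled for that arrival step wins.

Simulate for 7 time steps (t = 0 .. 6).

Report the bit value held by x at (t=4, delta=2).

t=0 Δ0: p=0 v=1 y=1 q=0 x=1 clk=0 u=1
  Δ1: clk:0→1
  Δ2: y:1→0, q:0→1
  (2Δ to stable)
t=1 Δ0: p=0 v=1 y=0 q=1 x=1 clk=1 u=1
  Δ1: clk:1→0
  (1Δ to stable)
t=2 Δ0: p=0 v=1 y=0 q=1 x=1 clk=0 u=1
  Δ1: v:1→0, clk:0→1
  Δ2: q:1→0, u:1→0
  Δ3: x:1→0
  (3Δ to stable)
t=3 Δ0: p=0 v=0 y=0 q=0 x=0 clk=1 u=0
  Δ1: clk:1→0
  (1Δ to stable)
t=4 Δ0: p=0 v=0 y=0 q=0 x=0 clk=0 u=0
  Δ1: clk:0→1
  Δ2: y:0→1, q:0→1
  Δ3: x:0→1
  (3Δ to stable)
t=5 Δ0: p=0 v=0 y=1 q=1 x=1 clk=1 u=0
  Δ1: clk:1→0
  (1Δ to stable)
t=6 Δ0: p=0 v=0 y=1 q=1 x=1 clk=0 u=0
  Δ1: clk:0→1
  Δ2: q:1→0
  (2Δ to stable)

0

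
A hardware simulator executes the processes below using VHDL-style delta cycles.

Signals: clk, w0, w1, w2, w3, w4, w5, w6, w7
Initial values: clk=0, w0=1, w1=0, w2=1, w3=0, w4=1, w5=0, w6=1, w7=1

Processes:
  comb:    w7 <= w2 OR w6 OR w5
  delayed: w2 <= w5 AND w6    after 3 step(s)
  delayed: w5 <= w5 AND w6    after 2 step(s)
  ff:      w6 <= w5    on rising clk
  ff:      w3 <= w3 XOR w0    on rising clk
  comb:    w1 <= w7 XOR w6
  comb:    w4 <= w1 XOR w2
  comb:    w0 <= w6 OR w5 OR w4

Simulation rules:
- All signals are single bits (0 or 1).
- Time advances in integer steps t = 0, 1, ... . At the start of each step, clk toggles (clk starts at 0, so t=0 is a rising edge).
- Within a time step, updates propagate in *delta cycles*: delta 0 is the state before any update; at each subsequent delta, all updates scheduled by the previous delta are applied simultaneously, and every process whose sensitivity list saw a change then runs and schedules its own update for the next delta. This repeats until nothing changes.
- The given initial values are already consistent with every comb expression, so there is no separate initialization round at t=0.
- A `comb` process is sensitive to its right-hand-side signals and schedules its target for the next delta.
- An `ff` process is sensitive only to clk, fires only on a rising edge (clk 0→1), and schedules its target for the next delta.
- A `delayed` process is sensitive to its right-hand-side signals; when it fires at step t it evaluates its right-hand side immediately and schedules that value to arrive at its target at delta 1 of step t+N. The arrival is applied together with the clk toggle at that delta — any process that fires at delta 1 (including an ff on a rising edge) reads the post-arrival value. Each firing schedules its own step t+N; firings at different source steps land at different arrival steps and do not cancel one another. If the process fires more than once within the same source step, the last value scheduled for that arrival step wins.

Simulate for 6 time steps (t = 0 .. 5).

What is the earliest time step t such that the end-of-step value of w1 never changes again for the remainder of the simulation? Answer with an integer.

[bits: w3,w7,w4,w5,clk,w0,w2,w1,w6]
t=0: Δ0=011001101 Δ1=011011101 Δ2=111011100 Δ3=111011110 Δ4=110011110 Δ5=110010110 | 5Δ
t=1: Δ0=110010110 Δ1=110000110 | 1Δ
t=2: Δ0=110000110 Δ1=110010110 | 1Δ
t=3: Δ0=110010110 Δ1=110000010 Δ2=101000010 Δ3=101001000 Δ4=100001000 Δ5=100000000 | 5Δ
t=4: Δ0=100000000 Δ1=100010000 | 1Δ
t=5: Δ0=100010000 Δ1=100000000 | 1Δ

3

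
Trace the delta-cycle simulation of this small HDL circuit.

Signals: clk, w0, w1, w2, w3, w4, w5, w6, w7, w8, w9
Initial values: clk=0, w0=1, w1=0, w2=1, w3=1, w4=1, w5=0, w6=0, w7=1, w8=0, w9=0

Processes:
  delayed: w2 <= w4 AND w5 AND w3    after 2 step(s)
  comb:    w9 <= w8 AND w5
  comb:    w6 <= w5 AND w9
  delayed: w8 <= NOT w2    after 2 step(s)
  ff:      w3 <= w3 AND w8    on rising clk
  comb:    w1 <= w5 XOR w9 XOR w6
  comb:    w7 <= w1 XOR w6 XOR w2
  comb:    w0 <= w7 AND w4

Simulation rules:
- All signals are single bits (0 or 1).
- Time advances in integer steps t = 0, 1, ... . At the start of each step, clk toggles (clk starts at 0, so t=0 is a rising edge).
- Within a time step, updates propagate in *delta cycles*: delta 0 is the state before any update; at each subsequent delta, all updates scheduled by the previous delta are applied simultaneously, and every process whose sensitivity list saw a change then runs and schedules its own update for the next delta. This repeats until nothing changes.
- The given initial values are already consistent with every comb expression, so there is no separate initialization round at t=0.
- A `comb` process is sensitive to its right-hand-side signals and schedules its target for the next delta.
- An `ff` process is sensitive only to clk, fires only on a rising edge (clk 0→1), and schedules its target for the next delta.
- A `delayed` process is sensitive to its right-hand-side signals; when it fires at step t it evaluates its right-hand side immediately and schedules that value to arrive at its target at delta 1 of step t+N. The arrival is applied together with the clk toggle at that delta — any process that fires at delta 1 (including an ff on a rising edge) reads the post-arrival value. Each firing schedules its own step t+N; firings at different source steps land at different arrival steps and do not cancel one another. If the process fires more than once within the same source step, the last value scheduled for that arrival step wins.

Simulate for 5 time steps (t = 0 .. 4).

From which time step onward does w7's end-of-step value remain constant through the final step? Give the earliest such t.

2

[bits: w6,w4,w2,clk,w0,w1,w7,w5,w8,w3,w9]
t=0: Δ0=01101010010 Δ1=01111010010 Δ2=01111010000 | 2Δ
t=1: Δ0=01111010000 Δ1=01101010000 | 1Δ
t=2: Δ0=01101010000 Δ1=01011010000 Δ2=01011000000 Δ3=01010000000 | 3Δ
t=3: Δ0=01010000000 Δ1=01000000000 | 1Δ
t=4: Δ0=01000000000 Δ1=01010000100 | 1Δ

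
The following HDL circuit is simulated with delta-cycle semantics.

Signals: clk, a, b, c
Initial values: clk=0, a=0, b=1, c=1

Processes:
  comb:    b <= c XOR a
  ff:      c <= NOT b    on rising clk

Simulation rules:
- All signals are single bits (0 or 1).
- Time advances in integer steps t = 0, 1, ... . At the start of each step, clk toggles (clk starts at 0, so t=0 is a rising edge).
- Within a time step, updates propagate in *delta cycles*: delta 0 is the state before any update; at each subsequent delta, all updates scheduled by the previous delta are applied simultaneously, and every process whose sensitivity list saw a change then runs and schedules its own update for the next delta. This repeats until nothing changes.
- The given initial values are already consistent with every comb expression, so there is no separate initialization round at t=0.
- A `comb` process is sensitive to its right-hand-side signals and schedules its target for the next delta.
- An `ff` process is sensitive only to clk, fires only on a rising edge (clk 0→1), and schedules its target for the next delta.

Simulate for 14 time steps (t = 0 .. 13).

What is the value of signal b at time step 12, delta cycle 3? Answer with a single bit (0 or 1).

0

[bits: c,b,clk,a]
t=0: Δ0=1100 Δ1=1110 Δ2=0110 Δ3=0010 | 3Δ
t=1: Δ0=0010 Δ1=0000 | 1Δ
t=2: Δ0=0000 Δ1=0010 Δ2=1010 Δ3=1110 | 3Δ
t=3: Δ0=1110 Δ1=1100 | 1Δ
t=4: Δ0=1100 Δ1=1110 Δ2=0110 Δ3=0010 | 3Δ
t=5: Δ0=0010 Δ1=0000 | 1Δ
t=6: Δ0=0000 Δ1=0010 Δ2=1010 Δ3=1110 | 3Δ
t=7: Δ0=1110 Δ1=1100 | 1Δ
t=8: Δ0=1100 Δ1=1110 Δ2=0110 Δ3=0010 | 3Δ
t=9: Δ0=0010 Δ1=0000 | 1Δ
t=10: Δ0=0000 Δ1=0010 Δ2=1010 Δ3=1110 | 3Δ
t=11: Δ0=1110 Δ1=1100 | 1Δ
t=12: Δ0=1100 Δ1=1110 Δ2=0110 Δ3=0010 | 3Δ
t=13: Δ0=0010 Δ1=0000 | 1Δ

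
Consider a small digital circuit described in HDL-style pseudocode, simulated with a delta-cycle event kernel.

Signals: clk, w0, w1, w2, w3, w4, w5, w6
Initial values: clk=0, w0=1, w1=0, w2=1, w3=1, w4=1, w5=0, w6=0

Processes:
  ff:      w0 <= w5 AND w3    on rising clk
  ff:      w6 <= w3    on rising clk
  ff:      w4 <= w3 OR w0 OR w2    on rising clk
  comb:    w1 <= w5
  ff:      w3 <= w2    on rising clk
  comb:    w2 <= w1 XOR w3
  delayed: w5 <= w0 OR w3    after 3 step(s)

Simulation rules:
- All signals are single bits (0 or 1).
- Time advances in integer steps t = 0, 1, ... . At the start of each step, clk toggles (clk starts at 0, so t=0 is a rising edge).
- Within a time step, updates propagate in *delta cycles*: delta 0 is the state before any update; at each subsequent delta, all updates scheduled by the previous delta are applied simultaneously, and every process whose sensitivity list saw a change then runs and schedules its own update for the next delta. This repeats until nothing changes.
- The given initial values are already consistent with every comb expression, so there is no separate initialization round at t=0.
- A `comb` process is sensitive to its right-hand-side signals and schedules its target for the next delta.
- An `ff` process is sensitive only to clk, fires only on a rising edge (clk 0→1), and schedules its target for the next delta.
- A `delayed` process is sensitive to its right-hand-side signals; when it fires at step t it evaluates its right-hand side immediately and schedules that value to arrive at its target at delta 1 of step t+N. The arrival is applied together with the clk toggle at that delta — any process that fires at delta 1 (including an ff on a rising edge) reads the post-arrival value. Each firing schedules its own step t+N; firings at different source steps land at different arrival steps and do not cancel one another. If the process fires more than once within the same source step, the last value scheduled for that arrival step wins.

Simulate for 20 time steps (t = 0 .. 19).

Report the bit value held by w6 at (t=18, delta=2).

t0.Δ0 w0=1 w3=1 clk=0 w6=0 w5=0 w1=0 w2=1 w4=1
t0.Δ1 w0=1 w3=1 clk=1 w6=0 w5=0 w1=0 w2=1 w4=1
t0.Δ2 w0=0 w3=1 clk=1 w6=1 w5=0 w1=0 w2=1 w4=1
t1.Δ0 w0=0 w3=1 clk=1 w6=1 w5=0 w1=0 w2=1 w4=1
t1.Δ1 w0=0 w3=1 clk=0 w6=1 w5=0 w1=0 w2=1 w4=1
t2.Δ0 w0=0 w3=1 clk=0 w6=1 w5=0 w1=0 w2=1 w4=1
t2.Δ1 w0=0 w3=1 clk=1 w6=1 w5=0 w1=0 w2=1 w4=1
t3.Δ0 w0=0 w3=1 clk=1 w6=1 w5=0 w1=0 w2=1 w4=1
t3.Δ1 w0=0 w3=1 clk=0 w6=1 w5=1 w1=0 w2=1 w4=1
t3.Δ2 w0=0 w3=1 clk=0 w6=1 w5=1 w1=1 w2=1 w4=1
t3.Δ3 w0=0 w3=1 clk=0 w6=1 w5=1 w1=1 w2=0 w4=1
t4.Δ0 w0=0 w3=1 clk=0 w6=1 w5=1 w1=1 w2=0 w4=1
t4.Δ1 w0=0 w3=1 clk=1 w6=1 w5=1 w1=1 w2=0 w4=1
t4.Δ2 w0=1 w3=0 clk=1 w6=1 w5=1 w1=1 w2=0 w4=1
t4.Δ3 w0=1 w3=0 clk=1 w6=1 w5=1 w1=1 w2=1 w4=1
t5.Δ0 w0=1 w3=0 clk=1 w6=1 w5=1 w1=1 w2=1 w4=1
t5.Δ1 w0=1 w3=0 clk=0 w6=1 w5=1 w1=1 w2=1 w4=1
t6.Δ0 w0=1 w3=0 clk=0 w6=1 w5=1 w1=1 w2=1 w4=1
t6.Δ1 w0=1 w3=0 clk=1 w6=1 w5=1 w1=1 w2=1 w4=1
t6.Δ2 w0=0 w3=1 clk=1 w6=0 w5=1 w1=1 w2=1 w4=1
t6.Δ3 w0=0 w3=1 clk=1 w6=0 w5=1 w1=1 w2=0 w4=1
t7.Δ0 w0=0 w3=1 clk=1 w6=0 w5=1 w1=1 w2=0 w4=1
t7.Δ1 w0=0 w3=1 clk=0 w6=0 w5=1 w1=1 w2=0 w4=1
t8.Δ0 w0=0 w3=1 clk=0 w6=0 w5=1 w1=1 w2=0 w4=1
t8.Δ1 w0=0 w3=1 clk=1 w6=0 w5=1 w1=1 w2=0 w4=1
t8.Δ2 w0=1 w3=0 clk=1 w6=1 w5=1 w1=1 w2=0 w4=1
t8.Δ3 w0=1 w3=0 clk=1 w6=1 w5=1 w1=1 w2=1 w4=1
t9.Δ0 w0=1 w3=0 clk=1 w6=1 w5=1 w1=1 w2=1 w4=1
t9.Δ1 w0=1 w3=0 clk=0 w6=1 w5=1 w1=1 w2=1 w4=1
t10.Δ0 w0=1 w3=0 clk=0 w6=1 w5=1 w1=1 w2=1 w4=1
t10.Δ1 w0=1 w3=0 clk=1 w6=1 w5=1 w1=1 w2=1 w4=1
t10.Δ2 w0=0 w3=1 clk=1 w6=0 w5=1 w1=1 w2=1 w4=1
t10.Δ3 w0=0 w3=1 clk=1 w6=0 w5=1 w1=1 w2=0 w4=1
t11.Δ0 w0=0 w3=1 clk=1 w6=0 w5=1 w1=1 w2=0 w4=1
t11.Δ1 w0=0 w3=1 clk=0 w6=0 w5=1 w1=1 w2=0 w4=1
t12.Δ0 w0=0 w3=1 clk=0 w6=0 w5=1 w1=1 w2=0 w4=1
t12.Δ1 w0=0 w3=1 clk=1 w6=0 w5=1 w1=1 w2=0 w4=1
t12.Δ2 w0=1 w3=0 clk=1 w6=1 w5=1 w1=1 w2=0 w4=1
t12.Δ3 w0=1 w3=0 clk=1 w6=1 w5=1 w1=1 w2=1 w4=1
t13.Δ0 w0=1 w3=0 clk=1 w6=1 w5=1 w1=1 w2=1 w4=1
t13.Δ1 w0=1 w3=0 clk=0 w6=1 w5=1 w1=1 w2=1 w4=1
t14.Δ0 w0=1 w3=0 clk=0 w6=1 w5=1 w1=1 w2=1 w4=1
t14.Δ1 w0=1 w3=0 clk=1 w6=1 w5=1 w1=1 w2=1 w4=1
t14.Δ2 w0=0 w3=1 clk=1 w6=0 w5=1 w1=1 w2=1 w4=1
t14.Δ3 w0=0 w3=1 clk=1 w6=0 w5=1 w1=1 w2=0 w4=1
t15.Δ0 w0=0 w3=1 clk=1 w6=0 w5=1 w1=1 w2=0 w4=1
t15.Δ1 w0=0 w3=1 clk=0 w6=0 w5=1 w1=1 w2=0 w4=1
t16.Δ0 w0=0 w3=1 clk=0 w6=0 w5=1 w1=1 w2=0 w4=1
t16.Δ1 w0=0 w3=1 clk=1 w6=0 w5=1 w1=1 w2=0 w4=1
t16.Δ2 w0=1 w3=0 clk=1 w6=1 w5=1 w1=1 w2=0 w4=1
t16.Δ3 w0=1 w3=0 clk=1 w6=1 w5=1 w1=1 w2=1 w4=1
t17.Δ0 w0=1 w3=0 clk=1 w6=1 w5=1 w1=1 w2=1 w4=1
t17.Δ1 w0=1 w3=0 clk=0 w6=1 w5=1 w1=1 w2=1 w4=1
t18.Δ0 w0=1 w3=0 clk=0 w6=1 w5=1 w1=1 w2=1 w4=1
t18.Δ1 w0=1 w3=0 clk=1 w6=1 w5=1 w1=1 w2=1 w4=1
t18.Δ2 w0=0 w3=1 clk=1 w6=0 w5=1 w1=1 w2=1 w4=1
t18.Δ3 w0=0 w3=1 clk=1 w6=0 w5=1 w1=1 w2=0 w4=1
t19.Δ0 w0=0 w3=1 clk=1 w6=0 w5=1 w1=1 w2=0 w4=1
t19.Δ1 w0=0 w3=1 clk=0 w6=0 w5=1 w1=1 w2=0 w4=1

0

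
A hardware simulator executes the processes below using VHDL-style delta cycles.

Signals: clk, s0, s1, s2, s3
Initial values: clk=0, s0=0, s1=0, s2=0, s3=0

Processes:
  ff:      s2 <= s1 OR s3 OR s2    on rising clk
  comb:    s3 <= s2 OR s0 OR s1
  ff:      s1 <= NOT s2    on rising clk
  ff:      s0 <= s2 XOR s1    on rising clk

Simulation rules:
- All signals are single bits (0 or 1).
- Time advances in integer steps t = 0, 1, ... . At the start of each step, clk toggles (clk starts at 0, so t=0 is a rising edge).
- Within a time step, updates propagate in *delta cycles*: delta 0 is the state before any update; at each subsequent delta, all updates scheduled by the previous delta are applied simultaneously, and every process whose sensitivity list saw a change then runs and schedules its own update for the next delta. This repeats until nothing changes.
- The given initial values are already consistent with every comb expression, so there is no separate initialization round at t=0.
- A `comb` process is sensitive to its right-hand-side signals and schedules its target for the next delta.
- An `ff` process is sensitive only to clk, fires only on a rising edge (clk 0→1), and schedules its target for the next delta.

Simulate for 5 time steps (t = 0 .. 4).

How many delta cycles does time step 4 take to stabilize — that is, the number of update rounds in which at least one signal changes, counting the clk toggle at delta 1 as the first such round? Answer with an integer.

2

[bits: s1,s0,s2,s3,clk]
t=0: Δ0=00000 Δ1=00001 Δ2=10001 Δ3=10011 | 3Δ
t=1: Δ0=10011 Δ1=10010 | 1Δ
t=2: Δ0=10010 Δ1=10011 Δ2=11111 | 2Δ
t=3: Δ0=11111 Δ1=11110 | 1Δ
t=4: Δ0=11110 Δ1=11111 Δ2=00111 | 2Δ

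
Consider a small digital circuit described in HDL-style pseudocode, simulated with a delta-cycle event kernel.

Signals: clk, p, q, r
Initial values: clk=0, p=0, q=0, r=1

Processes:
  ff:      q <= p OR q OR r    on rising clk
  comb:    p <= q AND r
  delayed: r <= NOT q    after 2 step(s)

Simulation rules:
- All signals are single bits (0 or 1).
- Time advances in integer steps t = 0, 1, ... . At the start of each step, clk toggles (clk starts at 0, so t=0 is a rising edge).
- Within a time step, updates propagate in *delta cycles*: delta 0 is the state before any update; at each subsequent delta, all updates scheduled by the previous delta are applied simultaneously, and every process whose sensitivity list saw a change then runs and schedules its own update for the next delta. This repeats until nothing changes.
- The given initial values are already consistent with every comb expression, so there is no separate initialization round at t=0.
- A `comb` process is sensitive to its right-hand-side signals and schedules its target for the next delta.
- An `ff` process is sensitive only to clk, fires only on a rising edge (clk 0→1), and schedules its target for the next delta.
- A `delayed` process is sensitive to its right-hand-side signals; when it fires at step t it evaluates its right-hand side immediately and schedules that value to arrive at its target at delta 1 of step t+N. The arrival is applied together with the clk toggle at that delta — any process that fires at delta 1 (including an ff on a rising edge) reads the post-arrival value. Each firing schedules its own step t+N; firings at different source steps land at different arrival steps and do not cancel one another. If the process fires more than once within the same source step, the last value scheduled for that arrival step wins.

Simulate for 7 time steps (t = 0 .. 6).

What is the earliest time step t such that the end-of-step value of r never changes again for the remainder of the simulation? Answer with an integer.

[bits: r,q,clk,p]
t=0: Δ0=1000 Δ1=1010 Δ2=1110 Δ3=1111 | 3Δ
t=1: Δ0=1111 Δ1=1101 | 1Δ
t=2: Δ0=1101 Δ1=0111 Δ2=0110 | 2Δ
t=3: Δ0=0110 Δ1=0100 | 1Δ
t=4: Δ0=0100 Δ1=0110 | 1Δ
t=5: Δ0=0110 Δ1=0100 | 1Δ
t=6: Δ0=0100 Δ1=0110 | 1Δ

2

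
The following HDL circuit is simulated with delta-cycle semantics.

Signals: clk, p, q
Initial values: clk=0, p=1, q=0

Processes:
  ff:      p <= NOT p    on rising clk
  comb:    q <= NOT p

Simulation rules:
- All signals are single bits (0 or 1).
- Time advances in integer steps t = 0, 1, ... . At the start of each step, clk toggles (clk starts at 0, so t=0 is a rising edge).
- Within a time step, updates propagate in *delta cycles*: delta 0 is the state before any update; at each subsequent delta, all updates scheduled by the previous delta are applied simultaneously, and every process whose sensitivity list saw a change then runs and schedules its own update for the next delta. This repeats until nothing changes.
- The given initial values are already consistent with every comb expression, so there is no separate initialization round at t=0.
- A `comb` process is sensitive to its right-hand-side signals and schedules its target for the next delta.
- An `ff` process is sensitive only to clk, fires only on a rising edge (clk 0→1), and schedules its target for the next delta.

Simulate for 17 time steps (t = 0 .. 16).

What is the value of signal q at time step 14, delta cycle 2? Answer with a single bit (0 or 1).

1

t0.Δ0 p=1 q=0 clk=0
t0.Δ1 p=1 q=0 clk=1
t0.Δ2 p=0 q=0 clk=1
t0.Δ3 p=0 q=1 clk=1
t1.Δ0 p=0 q=1 clk=1
t1.Δ1 p=0 q=1 clk=0
t2.Δ0 p=0 q=1 clk=0
t2.Δ1 p=0 q=1 clk=1
t2.Δ2 p=1 q=1 clk=1
t2.Δ3 p=1 q=0 clk=1
t3.Δ0 p=1 q=0 clk=1
t3.Δ1 p=1 q=0 clk=0
t4.Δ0 p=1 q=0 clk=0
t4.Δ1 p=1 q=0 clk=1
t4.Δ2 p=0 q=0 clk=1
t4.Δ3 p=0 q=1 clk=1
t5.Δ0 p=0 q=1 clk=1
t5.Δ1 p=0 q=1 clk=0
t6.Δ0 p=0 q=1 clk=0
t6.Δ1 p=0 q=1 clk=1
t6.Δ2 p=1 q=1 clk=1
t6.Δ3 p=1 q=0 clk=1
t7.Δ0 p=1 q=0 clk=1
t7.Δ1 p=1 q=0 clk=0
t8.Δ0 p=1 q=0 clk=0
t8.Δ1 p=1 q=0 clk=1
t8.Δ2 p=0 q=0 clk=1
t8.Δ3 p=0 q=1 clk=1
t9.Δ0 p=0 q=1 clk=1
t9.Δ1 p=0 q=1 clk=0
t10.Δ0 p=0 q=1 clk=0
t10.Δ1 p=0 q=1 clk=1
t10.Δ2 p=1 q=1 clk=1
t10.Δ3 p=1 q=0 clk=1
t11.Δ0 p=1 q=0 clk=1
t11.Δ1 p=1 q=0 clk=0
t12.Δ0 p=1 q=0 clk=0
t12.Δ1 p=1 q=0 clk=1
t12.Δ2 p=0 q=0 clk=1
t12.Δ3 p=0 q=1 clk=1
t13.Δ0 p=0 q=1 clk=1
t13.Δ1 p=0 q=1 clk=0
t14.Δ0 p=0 q=1 clk=0
t14.Δ1 p=0 q=1 clk=1
t14.Δ2 p=1 q=1 clk=1
t14.Δ3 p=1 q=0 clk=1
t15.Δ0 p=1 q=0 clk=1
t15.Δ1 p=1 q=0 clk=0
t16.Δ0 p=1 q=0 clk=0
t16.Δ1 p=1 q=0 clk=1
t16.Δ2 p=0 q=0 clk=1
t16.Δ3 p=0 q=1 clk=1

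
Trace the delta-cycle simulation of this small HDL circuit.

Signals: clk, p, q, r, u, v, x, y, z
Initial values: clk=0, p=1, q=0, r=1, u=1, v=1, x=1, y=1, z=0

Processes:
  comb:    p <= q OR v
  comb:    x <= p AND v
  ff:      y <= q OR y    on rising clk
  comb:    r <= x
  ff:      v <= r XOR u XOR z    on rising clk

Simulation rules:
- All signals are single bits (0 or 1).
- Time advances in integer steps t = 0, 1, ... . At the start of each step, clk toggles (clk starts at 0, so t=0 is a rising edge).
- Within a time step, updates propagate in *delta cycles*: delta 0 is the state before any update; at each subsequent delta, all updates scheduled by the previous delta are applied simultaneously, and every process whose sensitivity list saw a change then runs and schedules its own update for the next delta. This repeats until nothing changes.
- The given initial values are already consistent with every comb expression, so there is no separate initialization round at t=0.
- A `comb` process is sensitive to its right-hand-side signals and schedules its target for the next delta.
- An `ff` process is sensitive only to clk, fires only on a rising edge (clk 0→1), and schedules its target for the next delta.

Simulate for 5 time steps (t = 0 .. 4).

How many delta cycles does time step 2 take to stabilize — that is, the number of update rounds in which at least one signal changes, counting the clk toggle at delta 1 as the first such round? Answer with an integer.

[bits: q,r,p,v,z,y,u,clk,x]
t=0: Δ0=011101101 Δ1=011101111 Δ2=011001111 Δ3=010001110 Δ4=000001110 | 4Δ
t=1: Δ0=000001110 Δ1=000001100 | 1Δ
t=2: Δ0=000001100 Δ1=000001110 Δ2=000101110 Δ3=001101110 Δ4=001101111 Δ5=011101111 | 5Δ
t=3: Δ0=011101111 Δ1=011101101 | 1Δ
t=4: Δ0=011101101 Δ1=011101111 Δ2=011001111 Δ3=010001110 Δ4=000001110 | 4Δ

5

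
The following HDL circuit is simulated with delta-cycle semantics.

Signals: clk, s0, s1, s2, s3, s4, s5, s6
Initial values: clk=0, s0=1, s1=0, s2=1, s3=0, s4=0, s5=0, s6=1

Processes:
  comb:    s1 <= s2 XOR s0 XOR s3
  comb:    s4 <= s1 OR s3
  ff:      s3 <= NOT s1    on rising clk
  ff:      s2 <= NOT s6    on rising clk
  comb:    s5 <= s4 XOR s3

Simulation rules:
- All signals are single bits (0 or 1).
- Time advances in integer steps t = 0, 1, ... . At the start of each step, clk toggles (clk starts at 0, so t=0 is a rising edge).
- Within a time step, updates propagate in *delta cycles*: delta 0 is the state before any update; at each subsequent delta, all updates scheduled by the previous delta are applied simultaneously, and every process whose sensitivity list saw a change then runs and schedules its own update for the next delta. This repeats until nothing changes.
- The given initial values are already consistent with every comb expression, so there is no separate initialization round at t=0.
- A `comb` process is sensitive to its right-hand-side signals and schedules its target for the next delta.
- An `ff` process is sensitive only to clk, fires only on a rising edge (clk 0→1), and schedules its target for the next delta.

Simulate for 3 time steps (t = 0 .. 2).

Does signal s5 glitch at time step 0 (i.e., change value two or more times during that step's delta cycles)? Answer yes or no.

[bits: s2,clk,s0,s4,s5,s1,s6,s3]
t=0: Δ0=10100010 Δ1=11100010 Δ2=01100011 Δ3=01111011 Δ4=01110011 | 4Δ
t=1: Δ0=01110011 Δ1=00110011 | 1Δ
t=2: Δ0=00110011 Δ1=01110011 | 1Δ

yes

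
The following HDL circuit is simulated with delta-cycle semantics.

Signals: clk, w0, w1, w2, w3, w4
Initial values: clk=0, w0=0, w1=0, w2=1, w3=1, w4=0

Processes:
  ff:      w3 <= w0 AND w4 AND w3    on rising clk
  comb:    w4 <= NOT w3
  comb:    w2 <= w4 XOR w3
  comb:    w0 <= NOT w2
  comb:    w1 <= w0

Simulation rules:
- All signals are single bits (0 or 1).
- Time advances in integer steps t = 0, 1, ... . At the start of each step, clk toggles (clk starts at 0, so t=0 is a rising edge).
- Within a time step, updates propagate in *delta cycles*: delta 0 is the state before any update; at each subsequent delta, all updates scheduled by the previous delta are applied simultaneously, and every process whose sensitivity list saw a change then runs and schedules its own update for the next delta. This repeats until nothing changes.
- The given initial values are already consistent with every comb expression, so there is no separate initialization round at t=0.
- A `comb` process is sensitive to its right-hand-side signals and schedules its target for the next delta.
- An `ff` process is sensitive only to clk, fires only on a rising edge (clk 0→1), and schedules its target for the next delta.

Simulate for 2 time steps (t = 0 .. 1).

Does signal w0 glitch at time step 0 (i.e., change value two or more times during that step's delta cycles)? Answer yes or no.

yes

t0.Δ0 w2=1 w4=0 w3=1 clk=0 w1=0 w0=0
t0.Δ1 w2=1 w4=0 w3=1 clk=1 w1=0 w0=0
t0.Δ2 w2=1 w4=0 w3=0 clk=1 w1=0 w0=0
t0.Δ3 w2=0 w4=1 w3=0 clk=1 w1=0 w0=0
t0.Δ4 w2=1 w4=1 w3=0 clk=1 w1=0 w0=1
t0.Δ5 w2=1 w4=1 w3=0 clk=1 w1=1 w0=0
t0.Δ6 w2=1 w4=1 w3=0 clk=1 w1=0 w0=0
t1.Δ0 w2=1 w4=1 w3=0 clk=1 w1=0 w0=0
t1.Δ1 w2=1 w4=1 w3=0 clk=0 w1=0 w0=0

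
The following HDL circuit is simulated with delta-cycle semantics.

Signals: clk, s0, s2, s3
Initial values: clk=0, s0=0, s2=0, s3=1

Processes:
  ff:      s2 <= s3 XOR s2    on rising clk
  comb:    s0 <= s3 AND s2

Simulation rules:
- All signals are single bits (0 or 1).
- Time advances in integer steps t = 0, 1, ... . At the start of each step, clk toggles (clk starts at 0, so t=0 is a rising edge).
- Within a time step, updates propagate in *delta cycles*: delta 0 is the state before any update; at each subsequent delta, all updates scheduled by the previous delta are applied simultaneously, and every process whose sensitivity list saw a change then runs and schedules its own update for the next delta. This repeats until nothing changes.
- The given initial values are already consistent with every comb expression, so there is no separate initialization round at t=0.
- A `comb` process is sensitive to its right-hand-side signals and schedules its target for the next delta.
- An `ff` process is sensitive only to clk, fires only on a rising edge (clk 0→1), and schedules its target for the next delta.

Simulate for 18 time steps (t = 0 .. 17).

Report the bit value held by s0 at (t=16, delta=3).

[bits: s2,clk,s0,s3]
t=0: Δ0=0001 Δ1=0101 Δ2=1101 Δ3=1111 | 3Δ
t=1: Δ0=1111 Δ1=1011 | 1Δ
t=2: Δ0=1011 Δ1=1111 Δ2=0111 Δ3=0101 | 3Δ
t=3: Δ0=0101 Δ1=0001 | 1Δ
t=4: Δ0=0001 Δ1=0101 Δ2=1101 Δ3=1111 | 3Δ
t=5: Δ0=1111 Δ1=1011 | 1Δ
t=6: Δ0=1011 Δ1=1111 Δ2=0111 Δ3=0101 | 3Δ
t=7: Δ0=0101 Δ1=0001 | 1Δ
t=8: Δ0=0001 Δ1=0101 Δ2=1101 Δ3=1111 | 3Δ
t=9: Δ0=1111 Δ1=1011 | 1Δ
t=10: Δ0=1011 Δ1=1111 Δ2=0111 Δ3=0101 | 3Δ
t=11: Δ0=0101 Δ1=0001 | 1Δ
t=12: Δ0=0001 Δ1=0101 Δ2=1101 Δ3=1111 | 3Δ
t=13: Δ0=1111 Δ1=1011 | 1Δ
t=14: Δ0=1011 Δ1=1111 Δ2=0111 Δ3=0101 | 3Δ
t=15: Δ0=0101 Δ1=0001 | 1Δ
t=16: Δ0=0001 Δ1=0101 Δ2=1101 Δ3=1111 | 3Δ
t=17: Δ0=1111 Δ1=1011 | 1Δ

1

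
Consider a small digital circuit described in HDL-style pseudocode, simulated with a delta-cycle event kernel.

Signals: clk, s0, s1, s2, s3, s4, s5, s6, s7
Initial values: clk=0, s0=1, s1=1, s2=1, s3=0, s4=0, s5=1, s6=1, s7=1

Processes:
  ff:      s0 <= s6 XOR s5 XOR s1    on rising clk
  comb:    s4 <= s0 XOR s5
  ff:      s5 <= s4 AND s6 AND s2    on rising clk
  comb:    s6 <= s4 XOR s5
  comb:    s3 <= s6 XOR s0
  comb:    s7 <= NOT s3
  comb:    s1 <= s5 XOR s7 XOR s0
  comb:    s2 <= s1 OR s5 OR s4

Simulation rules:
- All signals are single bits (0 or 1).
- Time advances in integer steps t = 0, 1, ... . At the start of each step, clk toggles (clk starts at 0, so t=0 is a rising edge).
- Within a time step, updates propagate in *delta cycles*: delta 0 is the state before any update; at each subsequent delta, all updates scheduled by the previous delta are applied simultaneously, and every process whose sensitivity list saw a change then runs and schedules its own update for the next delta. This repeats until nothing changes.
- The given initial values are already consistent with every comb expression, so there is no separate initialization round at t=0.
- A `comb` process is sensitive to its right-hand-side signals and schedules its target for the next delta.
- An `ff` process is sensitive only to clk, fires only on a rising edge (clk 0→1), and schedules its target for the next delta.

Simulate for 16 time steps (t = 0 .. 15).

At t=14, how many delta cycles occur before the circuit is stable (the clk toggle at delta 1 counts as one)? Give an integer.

[bits: s4,s5,s6,s1,s2,clk,s0,s7,s3]
t=0: Δ0=011110110 Δ1=011111110 Δ2=001111110 Δ3=100011110 Δ4=101011111 Δ5=101011100 Δ6=101111110 Δ7=101011110 | 7Δ
t=1: Δ0=101011110 Δ1=101010110 | 1Δ
t=2: Δ0=101010110 Δ1=101011110 Δ2=111011110 Δ3=010111110 Δ4=011111111 Δ5=011111100 Δ6=011011110 Δ7=011111110 | 7Δ
t=3: Δ0=011111110 Δ1=011110110 | 1Δ
t=4: Δ0=011110110 Δ1=011111110 Δ2=001111110 Δ3=100011110 Δ4=101011111 Δ5=101011100 Δ6=101111110 Δ7=101011110 | 7Δ
t=5: Δ0=101011110 Δ1=101010110 | 1Δ
t=6: Δ0=101010110 Δ1=101011110 Δ2=111011110 Δ3=010111110 Δ4=011111111 Δ5=011111100 Δ6=011011110 Δ7=011111110 | 7Δ
t=7: Δ0=011111110 Δ1=011110110 | 1Δ
t=8: Δ0=011110110 Δ1=011111110 Δ2=001111110 Δ3=100011110 Δ4=101011111 Δ5=101011100 Δ6=101111110 Δ7=101011110 | 7Δ
t=9: Δ0=101011110 Δ1=101010110 | 1Δ
t=10: Δ0=101010110 Δ1=101011110 Δ2=111011110 Δ3=010111110 Δ4=011111111 Δ5=011111100 Δ6=011011110 Δ7=011111110 | 7Δ
t=11: Δ0=011111110 Δ1=011110110 | 1Δ
t=12: Δ0=011110110 Δ1=011111110 Δ2=001111110 Δ3=100011110 Δ4=101011111 Δ5=101011100 Δ6=101111110 Δ7=101011110 | 7Δ
t=13: Δ0=101011110 Δ1=101010110 | 1Δ
t=14: Δ0=101010110 Δ1=101011110 Δ2=111011110 Δ3=010111110 Δ4=011111111 Δ5=011111100 Δ6=011011110 Δ7=011111110 | 7Δ
t=15: Δ0=011111110 Δ1=011110110 | 1Δ

7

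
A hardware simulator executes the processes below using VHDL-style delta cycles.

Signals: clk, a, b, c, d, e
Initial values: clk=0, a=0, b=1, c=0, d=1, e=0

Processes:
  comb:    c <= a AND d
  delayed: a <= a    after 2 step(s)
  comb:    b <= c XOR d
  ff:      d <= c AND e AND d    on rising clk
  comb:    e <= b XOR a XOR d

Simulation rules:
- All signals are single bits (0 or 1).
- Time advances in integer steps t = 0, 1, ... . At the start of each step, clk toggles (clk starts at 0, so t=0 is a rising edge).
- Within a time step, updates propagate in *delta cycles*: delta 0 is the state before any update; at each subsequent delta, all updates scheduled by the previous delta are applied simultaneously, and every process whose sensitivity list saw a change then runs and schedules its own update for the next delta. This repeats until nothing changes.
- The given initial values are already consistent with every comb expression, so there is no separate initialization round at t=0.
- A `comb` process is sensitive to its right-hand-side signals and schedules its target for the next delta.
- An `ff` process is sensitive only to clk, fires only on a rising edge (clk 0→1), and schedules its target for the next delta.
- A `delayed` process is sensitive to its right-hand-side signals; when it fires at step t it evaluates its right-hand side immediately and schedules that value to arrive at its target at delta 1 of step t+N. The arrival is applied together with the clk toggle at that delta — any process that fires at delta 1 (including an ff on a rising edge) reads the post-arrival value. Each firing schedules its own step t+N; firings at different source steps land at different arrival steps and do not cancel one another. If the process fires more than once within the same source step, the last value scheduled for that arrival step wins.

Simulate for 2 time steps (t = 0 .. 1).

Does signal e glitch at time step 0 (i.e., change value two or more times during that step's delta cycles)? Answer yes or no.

t0.Δ0 b=1 e=0 c=0 a=0 d=1 clk=0
t0.Δ1 b=1 e=0 c=0 a=0 d=1 clk=1
t0.Δ2 b=1 e=0 c=0 a=0 d=0 clk=1
t0.Δ3 b=0 e=1 c=0 a=0 d=0 clk=1
t0.Δ4 b=0 e=0 c=0 a=0 d=0 clk=1
t1.Δ0 b=0 e=0 c=0 a=0 d=0 clk=1
t1.Δ1 b=0 e=0 c=0 a=0 d=0 clk=0

yes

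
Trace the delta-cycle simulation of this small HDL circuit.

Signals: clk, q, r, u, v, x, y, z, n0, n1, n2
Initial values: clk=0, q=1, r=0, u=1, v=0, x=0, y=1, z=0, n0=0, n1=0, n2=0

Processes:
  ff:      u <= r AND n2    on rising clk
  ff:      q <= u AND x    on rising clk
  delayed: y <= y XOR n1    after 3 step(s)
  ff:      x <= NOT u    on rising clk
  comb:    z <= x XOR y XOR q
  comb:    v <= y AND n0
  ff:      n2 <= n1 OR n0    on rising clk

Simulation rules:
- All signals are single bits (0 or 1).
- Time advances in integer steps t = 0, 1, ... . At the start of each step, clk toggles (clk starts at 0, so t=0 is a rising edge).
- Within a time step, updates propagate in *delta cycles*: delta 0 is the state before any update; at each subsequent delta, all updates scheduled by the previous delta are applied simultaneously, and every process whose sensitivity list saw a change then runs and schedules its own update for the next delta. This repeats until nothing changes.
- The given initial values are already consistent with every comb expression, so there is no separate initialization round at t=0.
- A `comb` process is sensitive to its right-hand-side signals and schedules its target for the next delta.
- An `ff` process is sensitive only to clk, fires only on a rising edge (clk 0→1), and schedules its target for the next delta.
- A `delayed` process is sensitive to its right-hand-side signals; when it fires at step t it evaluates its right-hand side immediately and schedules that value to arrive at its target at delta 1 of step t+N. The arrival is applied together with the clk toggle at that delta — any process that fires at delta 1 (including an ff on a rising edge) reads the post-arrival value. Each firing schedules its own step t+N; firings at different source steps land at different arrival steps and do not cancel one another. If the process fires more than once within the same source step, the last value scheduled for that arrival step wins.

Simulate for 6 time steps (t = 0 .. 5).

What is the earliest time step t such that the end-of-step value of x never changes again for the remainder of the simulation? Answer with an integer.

2

t=0 Δ0: x=0 n1=0 q=1 n0=0 u=1 z=0 clk=0 r=0 n2=0 v=0 y=1
  Δ1: clk:0→1
  Δ2: q:1→0, u:1→0
  Δ3: z:0→1
  (3Δ to stable)
t=1 Δ0: x=0 n1=0 q=0 n0=0 u=0 z=1 clk=1 r=0 n2=0 v=0 y=1
  Δ1: clk:1→0
  (1Δ to stable)
t=2 Δ0: x=0 n1=0 q=0 n0=0 u=0 z=1 clk=0 r=0 n2=0 v=0 y=1
  Δ1: clk:0→1
  Δ2: x:0→1
  Δ3: z:1→0
  (3Δ to stable)
t=3 Δ0: x=1 n1=0 q=0 n0=0 u=0 z=0 clk=1 r=0 n2=0 v=0 y=1
  Δ1: clk:1→0
  (1Δ to stable)
t=4 Δ0: x=1 n1=0 q=0 n0=0 u=0 z=0 clk=0 r=0 n2=0 v=0 y=1
  Δ1: clk:0→1
  (1Δ to stable)
t=5 Δ0: x=1 n1=0 q=0 n0=0 u=0 z=0 clk=1 r=0 n2=0 v=0 y=1
  Δ1: clk:1→0
  (1Δ to stable)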